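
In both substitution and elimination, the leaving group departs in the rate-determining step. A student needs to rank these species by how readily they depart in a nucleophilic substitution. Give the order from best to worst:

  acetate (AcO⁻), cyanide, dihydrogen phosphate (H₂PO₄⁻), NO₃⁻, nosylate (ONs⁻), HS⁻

Rank by basicity of the departing species: weakest base leaves most easily.
nosylate (ONs⁻): pKₐ(p-O₂NC₆H₄SO₃H) ≈ -3.5 — p-nitro group further stabilises the sulfonate
NO₃⁻: pKₐ(HNO₃) ≈ -1.3
dihydrogen phosphate (H₂PO₄⁻): pKₐ(H₃PO₄) ≈ 2.1 — moderate base; biological leaving group after further activation
acetate (AcO⁻): pKₐ(CH₃COOH) ≈ 4.8 — resonance-stabilised but still a weak base
HS⁻: pKₐ(H₂S) ≈ 7 — larger and more polarisable than the oxygen analogue
cyanide: pKₐ(HCN) ≈ 9.2

nosylate (ONs⁻) > NO₃⁻ > dihydrogen phosphate (H₂PO₄⁻) > acetate (AcO⁻) > HS⁻ > cyanide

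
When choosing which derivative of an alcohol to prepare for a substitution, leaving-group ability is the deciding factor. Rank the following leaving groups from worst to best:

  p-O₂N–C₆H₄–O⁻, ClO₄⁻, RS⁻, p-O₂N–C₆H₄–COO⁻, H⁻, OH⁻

A good leaving group is a weak base: the lower the pKₐ of its conjugate acid, the more readily it departs.
ClO₄⁻: pKₐ(HClO₄) ≈ -10
p-O₂N–C₆H₄–COO⁻: pKₐ(p-nitrobenzoic acid) ≈ 3.4 — electron-withdrawing nitro group stabilises the carboxylate
p-O₂N–C₆H₄–O⁻: pKₐ(p-nitrophenol) ≈ 7.2
RS⁻: pKₐ(RSH (a thiol)) ≈ 10.5 — moderately basic; rarely leaves without activation
OH⁻: pKₐ(H₂O) ≈ 15.7 — strong base; essentially never leaves without prior activation
H⁻: pKₐ(H₂) ≈ 36 — extremely strong base; leaves only in special hydride-transfer contexts
The question asks for worst first, so the sequence is read in increasing leaving-group ability.

H⁻ < OH⁻ < RS⁻ < p-O₂N–C₆H₄–O⁻ < p-O₂N–C₆H₄–COO⁻ < ClO₄⁻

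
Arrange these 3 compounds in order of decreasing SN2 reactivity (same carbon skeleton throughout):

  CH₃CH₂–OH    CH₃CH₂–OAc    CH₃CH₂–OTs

CH₃CH₂–OTs > CH₃CH₂–OAc > CH₃CH₂–OH

With the same alkyl group throughout, only the leaving group differentiates the rates.
Leaving-group ability tracks the stability of the departed species; conjugate-acid pKₐ is the usual yardstick (lower pKₐ → better LG).
CH₃CH₂–OTs loses OTs⁻: pKₐ(p-CH₃C₆H₄SO₃H (TsOH)) ≈ -2.8
CH₃CH₂–OAc loses AcO⁻: pKₐ(CH₃COOH) ≈ 4.8
CH₃CH₂–OH loses OH⁻: pKₐ(H₂O) ≈ 15.7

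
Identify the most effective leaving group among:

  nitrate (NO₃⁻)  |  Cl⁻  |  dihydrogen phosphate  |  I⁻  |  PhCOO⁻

A good leaving group is a weak base: the lower the pKₐ of its conjugate acid, the more readily it departs.
I⁻: pKₐ(HI) ≈ -10
Cl⁻: pKₐ(HCl) ≈ -7
nitrate (NO₃⁻): pKₐ(HNO₃) ≈ -1.3
dihydrogen phosphate: pKₐ(H₃PO₄) ≈ 2.1
PhCOO⁻: pKₐ(C₆H₅COOH) ≈ 4.2

I⁻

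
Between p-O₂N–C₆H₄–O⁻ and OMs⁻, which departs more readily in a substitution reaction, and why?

OMs⁻

OMs⁻ is the better leaving group.
pKₐ(CH₃SO₃H (MsOH)) ≈ -1.9 versus pKₐ(p-nitrophenol) ≈ 7.2: OMs⁻ is the much weaker base.
Resonance-delocalised alkanesulfonate.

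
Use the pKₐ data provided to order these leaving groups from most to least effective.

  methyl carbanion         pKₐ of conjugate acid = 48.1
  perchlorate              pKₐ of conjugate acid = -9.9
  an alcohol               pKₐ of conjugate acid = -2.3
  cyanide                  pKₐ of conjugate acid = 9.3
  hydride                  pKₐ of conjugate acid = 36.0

perchlorate > an alcohol > cyanide > hydride > methyl carbanion

Lower conjugate-acid pKₐ ⇒ weaker base ⇒ better leaving group.
Sorting by the given values: perchlorate (-9.9), an alcohol (-2.3), cyanide (9.3), hydride (36.0), methyl carbanion (48.1).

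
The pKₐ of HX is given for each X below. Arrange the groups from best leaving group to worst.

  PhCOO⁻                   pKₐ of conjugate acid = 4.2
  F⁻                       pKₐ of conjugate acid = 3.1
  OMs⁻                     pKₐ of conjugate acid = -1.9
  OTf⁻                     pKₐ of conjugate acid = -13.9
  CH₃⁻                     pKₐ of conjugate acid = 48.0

Lower conjugate-acid pKₐ ⇒ weaker base ⇒ better leaving group.
Sorting by the given values: OTf⁻ (-13.9), OMs⁻ (-1.9), F⁻ (3.1), PhCOO⁻ (4.2), CH₃⁻ (48.0).

OTf⁻ > OMs⁻ > F⁻ > PhCOO⁻ > CH₃⁻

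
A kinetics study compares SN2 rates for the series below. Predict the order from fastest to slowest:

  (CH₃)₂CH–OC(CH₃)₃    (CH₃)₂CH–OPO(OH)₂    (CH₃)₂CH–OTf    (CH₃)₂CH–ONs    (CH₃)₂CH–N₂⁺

(CH₃)₂CH–N₂⁺ > (CH₃)₂CH–OTf > (CH₃)₂CH–ONs > (CH₃)₂CH–OPO(OH)₂ > (CH₃)₂CH–OC(CH₃)₃

With the same alkyl group throughout, only the leaving group differentiates the rates.
The more stable X⁻ (or X) is on its own — i.e. the weaker a base it is — the better a leaving group it makes.
(CH₃)₂CH–N₂⁺ loses N₂: no meaningful conjugate acid; N₂ departs as an exceptionally stable neutral molecule
(CH₃)₂CH–OTf loses OTf⁻: pKₐ(CF₃SO₃H (triflic acid)) ≈ -14
(CH₃)₂CH–ONs loses ONs⁻: pKₐ(p-O₂NC₆H₄SO₃H) ≈ -3.5
(CH₃)₂CH–OPO(OH)₂ loses H₂PO₄⁻: pKₐ(H₃PO₄) ≈ 2.1
(CH₃)₂CH–OC(CH₃)₃ loses (CH₃)₃CO⁻: pKₐ(t-BuOH) ≈ 18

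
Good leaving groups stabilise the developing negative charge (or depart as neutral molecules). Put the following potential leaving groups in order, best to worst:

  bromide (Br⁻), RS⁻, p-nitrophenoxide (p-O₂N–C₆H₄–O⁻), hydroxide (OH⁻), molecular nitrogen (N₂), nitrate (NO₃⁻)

The more stable X⁻ (or X) is on its own — i.e. the weaker a base it is — the better a leaving group it makes.
molecular nitrogen (N₂): no meaningful conjugate acid; N₂ departs as an exceptionally stable neutral molecule
bromide (Br⁻): pKₐ(HBr) ≈ -9 — weak base; good leaving group
nitrate (NO₃⁻): pKₐ(HNO₃) ≈ -1.3
p-nitrophenoxide (p-O₂N–C₆H₄–O⁻): pKₐ(p-nitrophenol) ≈ 7.2 — nitro group delocalises the charge; the classic chromogenic LG
RS⁻: pKₐ(RSH (a thiol)) ≈ 10.5 — moderately basic; rarely leaves without activation
hydroxide (OH⁻): pKₐ(H₂O) ≈ 15.7

molecular nitrogen (N₂) > bromide (Br⁻) > nitrate (NO₃⁻) > p-nitrophenoxide (p-O₂N–C₆H₄–O⁻) > RS⁻ > hydroxide (OH⁻)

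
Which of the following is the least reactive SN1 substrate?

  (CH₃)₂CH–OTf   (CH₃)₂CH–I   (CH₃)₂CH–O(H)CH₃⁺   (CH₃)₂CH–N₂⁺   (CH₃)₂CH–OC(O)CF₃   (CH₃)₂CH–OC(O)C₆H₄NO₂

The skeletons are identical, so relative rate is governed entirely by leaving-group ability.
The more stable X⁻ (or X) is on its own — i.e. the weaker a base it is — the better a leaving group it makes.
(CH₃)₂CH–N₂⁺ loses N₂: no meaningful conjugate acid; N₂ departs as an exceptionally stable neutral molecule
(CH₃)₂CH–OTf loses OTf⁻: pKₐ(CF₃SO₃H (triflic acid)) ≈ -14
(CH₃)₂CH–I loses I⁻: pKₐ(HI) ≈ -10
(CH₃)₂CH–O(H)CH₃⁺ loses R'OH: pKₐ(R'OH₂⁺) ≈ -2.4
(CH₃)₂CH–OC(O)CF₃ loses CF₃COO⁻: pKₐ(CF₃COOH) ≈ 0.2
(CH₃)₂CH–OC(O)C₆H₄NO₂ loses p-O₂N–C₆H₄–COO⁻: pKₐ(p-nitrobenzoic acid) ≈ 3.4

(CH₃)₂CH–OC(O)C₆H₄NO₂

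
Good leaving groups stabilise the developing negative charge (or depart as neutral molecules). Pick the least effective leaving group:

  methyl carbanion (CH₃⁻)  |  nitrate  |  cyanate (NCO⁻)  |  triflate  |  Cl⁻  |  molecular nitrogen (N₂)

methyl carbanion (CH₃⁻)

A good leaving group is a weak base: the lower the pKₐ of its conjugate acid, the more readily it departs.
molecular nitrogen (N₂): no meaningful conjugate acid; N₂ departs as an exceptionally stable neutral molecule
triflate: pKₐ(CF₃SO₃H (triflic acid)) ≈ -14
Cl⁻: pKₐ(HCl) ≈ -7
nitrate: pKₐ(HNO₃) ≈ -1.3
cyanate (NCO⁻): pKₐ(HOCN) ≈ 3.5
methyl carbanion (CH₃⁻): pKₐ(CH₄) ≈ 48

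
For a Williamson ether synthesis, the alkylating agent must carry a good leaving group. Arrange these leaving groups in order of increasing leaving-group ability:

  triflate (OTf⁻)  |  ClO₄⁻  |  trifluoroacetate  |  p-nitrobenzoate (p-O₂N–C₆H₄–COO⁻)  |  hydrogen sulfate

Rank by basicity of the departing species: weakest base leaves most easily.
triflate (OTf⁻): pKₐ(CF₃SO₃H (triflic acid)) ≈ -14 — charge spread over three oxygens and a CF₃ group; the premier leaving group in synthesis
ClO₄⁻: pKₐ(HClO₄) ≈ -10 — extremely weak base; rarely used for safety reasons
hydrogen sulfate: pKₐ(H₂SO₄) ≈ -3
trifluoroacetate: pKₐ(CF₃COOH) ≈ 0.2 — strongly electron-withdrawing CF₃ stabilises the carboxylate
p-nitrobenzoate (p-O₂N–C₆H₄–COO⁻): pKₐ(p-nitrobenzoic acid) ≈ 3.4
Listed from poorest to best leaving group as asked.

p-nitrobenzoate (p-O₂N–C₆H₄–COO⁻) < trifluoroacetate < hydrogen sulfate < ClO₄⁻ < triflate (OTf⁻)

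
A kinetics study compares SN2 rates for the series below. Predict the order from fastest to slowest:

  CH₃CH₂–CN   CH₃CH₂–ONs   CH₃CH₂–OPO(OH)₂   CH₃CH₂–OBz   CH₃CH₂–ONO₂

The skeletons are identical, so relative rate is governed entirely by leaving-group ability.
The more stable X⁻ (or X) is on its own — i.e. the weaker a base it is — the better a leaving group it makes.
CH₃CH₂–ONs loses ONs⁻: pKₐ(p-O₂NC₆H₄SO₃H) ≈ -3.5
CH₃CH₂–ONO₂ loses NO₃⁻: pKₐ(HNO₃) ≈ -1.3
CH₃CH₂–OPO(OH)₂ loses H₂PO₄⁻: pKₐ(H₃PO₄) ≈ 2.1
CH₃CH₂–OBz loses PhCOO⁻: pKₐ(C₆H₅COOH) ≈ 4.2
CH₃CH₂–CN loses CN⁻: pKₐ(HCN) ≈ 9.2

CH₃CH₂–ONs > CH₃CH₂–ONO₂ > CH₃CH₂–OPO(OH)₂ > CH₃CH₂–OBz > CH₃CH₂–CN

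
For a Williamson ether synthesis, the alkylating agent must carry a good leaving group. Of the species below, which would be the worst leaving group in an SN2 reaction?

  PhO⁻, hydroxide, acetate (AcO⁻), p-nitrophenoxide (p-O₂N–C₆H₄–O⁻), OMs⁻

OMs⁻: pKₐ(CH₃SO₃H (MsOH)) ≈ -1.9
acetate (AcO⁻): pKₐ(CH₃COOH) ≈ 4.8
p-nitrophenoxide (p-O₂N–C₆H₄–O⁻): pKₐ(p-nitrophenol) ≈ 7.2
PhO⁻: pKₐ(C₆H₅OH (phenol)) ≈ 10
hydroxide: pKₐ(H₂O) ≈ 15.7

hydroxide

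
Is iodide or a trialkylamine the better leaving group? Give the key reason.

iodide is the better leaving group.
pKₐ(HI) ≈ -10 versus pKₐ(R'₃NH⁺) ≈ 10.7: iodide is the much weaker base.
Large, highly polarisable; very weak base.

iodide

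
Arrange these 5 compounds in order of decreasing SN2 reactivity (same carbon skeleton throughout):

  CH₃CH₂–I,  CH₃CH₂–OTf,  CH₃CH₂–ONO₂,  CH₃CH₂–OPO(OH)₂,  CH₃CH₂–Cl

CH₃CH₂–OTf > CH₃CH₂–I > CH₃CH₂–Cl > CH₃CH₂–ONO₂ > CH₃CH₂–OPO(OH)₂

The skeletons are identical, so relative rate is governed entirely by leaving-group ability.
The more stable X⁻ (or X) is on its own — i.e. the weaker a base it is — the better a leaving group it makes.
CH₃CH₂–OTf loses OTf⁻: pKₐ(CF₃SO₃H (triflic acid)) ≈ -14
CH₃CH₂–I loses I⁻: pKₐ(HI) ≈ -10
CH₃CH₂–Cl loses Cl⁻: pKₐ(HCl) ≈ -7
CH₃CH₂–ONO₂ loses NO₃⁻: pKₐ(HNO₃) ≈ -1.3
CH₃CH₂–OPO(OH)₂ loses H₂PO₄⁻: pKₐ(H₃PO₄) ≈ 2.1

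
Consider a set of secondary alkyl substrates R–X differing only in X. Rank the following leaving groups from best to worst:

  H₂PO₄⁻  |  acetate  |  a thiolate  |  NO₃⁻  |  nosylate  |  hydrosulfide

nosylate > NO₃⁻ > H₂PO₄⁻ > acetate > hydrosulfide > a thiolate

Rank by basicity of the departing species: weakest base leaves most easily.
nosylate: pKₐ(p-O₂NC₆H₄SO₃H) ≈ -3.5
NO₃⁻: pKₐ(HNO₃) ≈ -1.3
H₂PO₄⁻: pKₐ(H₃PO₄) ≈ 2.1
acetate: pKₐ(CH₃COOH) ≈ 4.8
hydrosulfide: pKₐ(H₂S) ≈ 7
a thiolate: pKₐ(RSH (a thiol)) ≈ 10.5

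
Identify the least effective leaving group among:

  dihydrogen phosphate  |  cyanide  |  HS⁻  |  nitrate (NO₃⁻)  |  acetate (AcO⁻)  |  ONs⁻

cyanide

Leaving-group ability tracks the stability of the departed species; conjugate-acid pKₐ is the usual yardstick (lower pKₐ → better LG).
ONs⁻: pKₐ(p-O₂NC₆H₄SO₃H) ≈ -3.5
nitrate (NO₃⁻): pKₐ(HNO₃) ≈ -1.3
dihydrogen phosphate: pKₐ(H₃PO₄) ≈ 2.1
acetate (AcO⁻): pKₐ(CH₃COOH) ≈ 4.8
HS⁻: pKₐ(H₂S) ≈ 7
cyanide: pKₐ(HCN) ≈ 9.2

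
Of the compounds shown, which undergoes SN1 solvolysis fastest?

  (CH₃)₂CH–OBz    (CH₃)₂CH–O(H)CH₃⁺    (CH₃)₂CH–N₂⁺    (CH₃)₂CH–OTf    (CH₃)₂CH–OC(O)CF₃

(CH₃)₂CH–N₂⁺

With the same alkyl group throughout, only the leaving group differentiates the rates.
Leaving-group ability tracks the stability of the departed species; conjugate-acid pKₐ is the usual yardstick (lower pKₐ → better LG).
(CH₃)₂CH–N₂⁺ loses N₂: no meaningful conjugate acid; N₂ departs as an exceptionally stable neutral molecule
(CH₃)₂CH–OTf loses OTf⁻: pKₐ(CF₃SO₃H (triflic acid)) ≈ -14
(CH₃)₂CH–O(H)CH₃⁺ loses R'OH: pKₐ(R'OH₂⁺) ≈ -2.4
(CH₃)₂CH–OC(O)CF₃ loses CF₃COO⁻: pKₐ(CF₃COOH) ≈ 0.2
(CH₃)₂CH–OBz loses PhCOO⁻: pKₐ(C₆H₅COOH) ≈ 4.2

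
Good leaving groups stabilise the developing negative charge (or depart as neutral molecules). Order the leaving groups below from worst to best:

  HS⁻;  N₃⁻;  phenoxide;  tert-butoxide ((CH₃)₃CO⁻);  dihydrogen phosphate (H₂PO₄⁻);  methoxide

tert-butoxide ((CH₃)₃CO⁻) < methoxide < phenoxide < HS⁻ < N₃⁻ < dihydrogen phosphate (H₂PO₄⁻)

dihydrogen phosphate (H₂PO₄⁻): pKₐ(H₃PO₄) ≈ 2.1
N₃⁻: pKₐ(HN₃) ≈ 4.7 — linear, resonance-stabilised
HS⁻: pKₐ(H₂S) ≈ 7 — larger and more polarisable than the oxygen analogue
phenoxide: pKₐ(C₆H₅OH (phenol)) ≈ 10 — resonance into the ring helps, but still a poor LG
methoxide: pKₐ(CH₃OH) ≈ 15.5
tert-butoxide ((CH₃)₃CO⁻): pKₐ(t-BuOH) ≈ 18 — bulky, strongly basic alkoxide
Reversing gives the worst-to-best order requested.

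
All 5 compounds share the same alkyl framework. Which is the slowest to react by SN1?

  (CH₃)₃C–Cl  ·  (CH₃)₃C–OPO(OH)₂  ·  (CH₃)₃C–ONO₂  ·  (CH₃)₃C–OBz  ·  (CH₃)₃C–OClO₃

Identical carbon frameworks mean the comparison reduces to leaving-group quality.
A good leaving group is a weak base: the lower the pKₐ of its conjugate acid, the more readily it departs.
(CH₃)₃C–OClO₃ loses ClO₄⁻: pKₐ(HClO₄) ≈ -10
(CH₃)₃C–Cl loses Cl⁻: pKₐ(HCl) ≈ -7
(CH₃)₃C–ONO₂ loses NO₃⁻: pKₐ(HNO₃) ≈ -1.3
(CH₃)₃C–OPO(OH)₂ loses H₂PO₄⁻: pKₐ(H₃PO₄) ≈ 2.1
(CH₃)₃C–OBz loses PhCOO⁻: pKₐ(C₆H₅COOH) ≈ 4.2

(CH₃)₃C–OBz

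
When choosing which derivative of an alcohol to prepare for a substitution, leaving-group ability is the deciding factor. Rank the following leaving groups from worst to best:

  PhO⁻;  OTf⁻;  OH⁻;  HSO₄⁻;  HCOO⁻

The more stable X⁻ (or X) is on its own — i.e. the weaker a base it is — the better a leaving group it makes.
OTf⁻: pKₐ(CF₃SO₃H (triflic acid)) ≈ -14
HSO₄⁻: pKₐ(H₂SO₄) ≈ -3
HCOO⁻: pKₐ(HCOOH) ≈ 3.8
PhO⁻: pKₐ(C₆H₅OH (phenol)) ≈ 10
OH⁻: pKₐ(H₂O) ≈ 15.7
Listed from poorest to best leaving group as asked.

OH⁻ < PhO⁻ < HCOO⁻ < HSO₄⁻ < OTf⁻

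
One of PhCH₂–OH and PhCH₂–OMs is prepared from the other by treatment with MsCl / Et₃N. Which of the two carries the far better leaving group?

From PhCH₂–OH the departing group would be OH⁻ (pKₐ(H₂O) ≈ 15.7). Strong base; essentially never leaves without prior activation.
From PhCH₂–OMs the leaving group is OMs⁻ (pKₐ(CH₃SO₃H (MsOH)) ≈ -1.9). Resonance-delocalised alkanesulfonate.
Treatment with MsCl / Et₃N works by converting the hydroxyl into a mesylate, making PhCH₂–OMs enormously more reactive.

PhCH₂–OMs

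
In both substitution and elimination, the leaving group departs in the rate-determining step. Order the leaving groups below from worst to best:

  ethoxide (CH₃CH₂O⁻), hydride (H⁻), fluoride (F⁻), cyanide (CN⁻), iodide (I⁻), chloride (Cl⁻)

hydride (H⁻) < ethoxide (CH₃CH₂O⁻) < cyanide (CN⁻) < fluoride (F⁻) < chloride (Cl⁻) < iodide (I⁻)

The more stable X⁻ (or X) is on its own — i.e. the weaker a base it is — the better a leaving group it makes.
iodide (I⁻): pKₐ(HI) ≈ -10 — large, highly polarisable; very weak base
chloride (Cl⁻): pKₐ(HCl) ≈ -7 — moderately weak base
fluoride (F⁻): pKₐ(HF) ≈ 3.2
cyanide (CN⁻): pKₐ(HCN) ≈ 9.2 — sp carbon stabilises the charge somewhat, but still a poor LG
ethoxide (CH₃CH₂O⁻): pKₐ(CH₃CH₂OH) ≈ 16 — strong base; alkoxides do not leave unassisted
hydride (H⁻): pKₐ(H₂) ≈ 36
Reversing gives the worst-to-best order requested.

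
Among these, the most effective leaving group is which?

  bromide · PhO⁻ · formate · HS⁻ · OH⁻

bromide

The more stable X⁻ (or X) is on its own — i.e. the weaker a base it is — the better a leaving group it makes.
bromide: pKₐ(HBr) ≈ -9
formate: pKₐ(HCOOH) ≈ 3.8
HS⁻: pKₐ(H₂S) ≈ 7
PhO⁻: pKₐ(C₆H₅OH (phenol)) ≈ 10
OH⁻: pKₐ(H₂O) ≈ 15.7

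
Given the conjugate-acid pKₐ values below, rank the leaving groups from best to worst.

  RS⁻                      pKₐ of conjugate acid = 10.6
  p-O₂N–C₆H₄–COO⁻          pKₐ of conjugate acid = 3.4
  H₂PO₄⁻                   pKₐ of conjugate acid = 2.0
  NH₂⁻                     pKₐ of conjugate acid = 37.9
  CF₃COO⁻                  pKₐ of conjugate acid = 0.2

CF₃COO⁻ > H₂PO₄⁻ > p-O₂N–C₆H₄–COO⁻ > RS⁻ > NH₂⁻

Lower conjugate-acid pKₐ ⇒ weaker base ⇒ better leaving group.
Sorting by the given values: CF₃COO⁻ (0.2), H₂PO₄⁻ (2.0), p-O₂N–C₆H₄–COO⁻ (3.4), RS⁻ (10.6), NH₂⁻ (37.9).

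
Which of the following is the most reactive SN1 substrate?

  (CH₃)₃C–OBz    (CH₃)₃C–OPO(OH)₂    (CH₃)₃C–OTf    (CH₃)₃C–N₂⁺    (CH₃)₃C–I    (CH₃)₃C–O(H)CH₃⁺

With the same alkyl group throughout, only the leaving group differentiates the rates.
The more stable X⁻ (or X) is on its own — i.e. the weaker a base it is — the better a leaving group it makes.
(CH₃)₃C–N₂⁺ loses N₂: no meaningful conjugate acid; N₂ departs as an exceptionally stable neutral molecule
(CH₃)₃C–OTf loses OTf⁻: pKₐ(CF₃SO₃H (triflic acid)) ≈ -14
(CH₃)₃C–I loses I⁻: pKₐ(HI) ≈ -10
(CH₃)₃C–O(H)CH₃⁺ loses R'OH: pKₐ(R'OH₂⁺) ≈ -2.4
(CH₃)₃C–OPO(OH)₂ loses H₂PO₄⁻: pKₐ(H₃PO₄) ≈ 2.1
(CH₃)₃C–OBz loses PhCOO⁻: pKₐ(C₆H₅COOH) ≈ 4.2

(CH₃)₃C–N₂⁺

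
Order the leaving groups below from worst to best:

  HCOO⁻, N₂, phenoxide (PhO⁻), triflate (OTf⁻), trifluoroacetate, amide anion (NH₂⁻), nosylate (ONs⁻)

amide anion (NH₂⁻) < phenoxide (PhO⁻) < HCOO⁻ < trifluoroacetate < nosylate (ONs⁻) < triflate (OTf⁻) < N₂

A good leaving group is a weak base: the lower the pKₐ of its conjugate acid, the more readily it departs.
N₂: no meaningful conjugate acid; N₂ departs as an exceptionally stable neutral molecule
triflate (OTf⁻): pKₐ(CF₃SO₃H (triflic acid)) ≈ -14
nosylate (ONs⁻): pKₐ(p-O₂NC₆H₄SO₃H) ≈ -3.5
trifluoroacetate: pKₐ(CF₃COOH) ≈ 0.2
HCOO⁻: pKₐ(HCOOH) ≈ 3.8
phenoxide (PhO⁻): pKₐ(C₆H₅OH (phenol)) ≈ 10
amide anion (NH₂⁻): pKₐ(NH₃) ≈ 38
Reversing gives the worst-to-best order requested.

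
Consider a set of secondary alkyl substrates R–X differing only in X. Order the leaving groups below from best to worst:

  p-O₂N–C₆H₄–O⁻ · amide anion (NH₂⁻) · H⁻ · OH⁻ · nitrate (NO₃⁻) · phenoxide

nitrate (NO₃⁻) > p-O₂N–C₆H₄–O⁻ > phenoxide > OH⁻ > H⁻ > amide anion (NH₂⁻)

Leaving-group ability tracks the stability of the departed species; conjugate-acid pKₐ is the usual yardstick (lower pKₐ → better LG).
nitrate (NO₃⁻): pKₐ(HNO₃) ≈ -1.3 — resonance-delocalised over three oxygens
p-O₂N–C₆H₄–O⁻: pKₐ(p-nitrophenol) ≈ 7.2 — nitro group delocalises the charge; the classic chromogenic LG
phenoxide: pKₐ(C₆H₅OH (phenol)) ≈ 10 — resonance into the ring helps, but still a poor LG
OH⁻: pKₐ(H₂O) ≈ 15.7 — strong base; essentially never leaves without prior activation
H⁻: pKₐ(H₂) ≈ 36
amide anion (NH₂⁻): pKₐ(NH₃) ≈ 38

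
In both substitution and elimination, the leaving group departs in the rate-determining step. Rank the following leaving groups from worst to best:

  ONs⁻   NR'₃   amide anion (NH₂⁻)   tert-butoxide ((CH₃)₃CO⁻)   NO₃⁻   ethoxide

Leaving-group ability tracks the stability of the departed species; conjugate-acid pKₐ is the usual yardstick (lower pKₐ → better LG).
ONs⁻: pKₐ(p-O₂NC₆H₄SO₃H) ≈ -3.5 — p-nitro group further stabilises the sulfonate
NO₃⁻: pKₐ(HNO₃) ≈ -1.3 — resonance-delocalised over three oxygens
NR'₃: pKₐ(R'₃NH⁺) ≈ 10.7 — neutral but still a fairly strong base; Hofmann-elimination LG
ethoxide: pKₐ(CH₃CH₂OH) ≈ 16 — strong base; alkoxides do not leave unassisted
tert-butoxide ((CH₃)₃CO⁻): pKₐ(t-BuOH) ≈ 18 — bulky, strongly basic alkoxide
amide anion (NH₂⁻): pKₐ(NH₃) ≈ 38 — extremely strong base; never a leaving group
Reversing gives the worst-to-best order requested.

amide anion (NH₂⁻) < tert-butoxide ((CH₃)₃CO⁻) < ethoxide < NR'₃ < NO₃⁻ < ONs⁻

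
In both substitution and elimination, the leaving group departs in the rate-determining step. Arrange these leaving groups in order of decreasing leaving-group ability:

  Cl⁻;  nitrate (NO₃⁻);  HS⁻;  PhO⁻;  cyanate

Cl⁻ > nitrate (NO₃⁻) > cyanate > HS⁻ > PhO⁻

Rank by basicity of the departing species: weakest base leaves most easily.
Cl⁻: pKₐ(HCl) ≈ -7 — moderately weak base
nitrate (NO₃⁻): pKₐ(HNO₃) ≈ -1.3
cyanate: pKₐ(HOCN) ≈ 3.5 — resonance between N and O
HS⁻: pKₐ(H₂S) ≈ 7 — larger and more polarisable than the oxygen analogue
PhO⁻: pKₐ(C₆H₅OH (phenol)) ≈ 10 — resonance into the ring helps, but still a poor LG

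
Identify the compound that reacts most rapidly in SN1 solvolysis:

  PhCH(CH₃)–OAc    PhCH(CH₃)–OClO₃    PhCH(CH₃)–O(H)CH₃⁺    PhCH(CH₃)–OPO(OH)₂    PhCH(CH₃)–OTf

With the same alkyl group throughout, only the leaving group differentiates the rates.
Leaving-group ability tracks the stability of the departed species; conjugate-acid pKₐ is the usual yardstick (lower pKₐ → better LG).
PhCH(CH₃)–OTf loses OTf⁻: pKₐ(CF₃SO₃H (triflic acid)) ≈ -14
PhCH(CH₃)–OClO₃ loses ClO₄⁻: pKₐ(HClO₄) ≈ -10
PhCH(CH₃)–O(H)CH₃⁺ loses R'OH: pKₐ(R'OH₂⁺) ≈ -2.4
PhCH(CH₃)–OPO(OH)₂ loses H₂PO₄⁻: pKₐ(H₃PO₄) ≈ 2.1
PhCH(CH₃)–OAc loses AcO⁻: pKₐ(CH₃COOH) ≈ 4.8

PhCH(CH₃)–OTf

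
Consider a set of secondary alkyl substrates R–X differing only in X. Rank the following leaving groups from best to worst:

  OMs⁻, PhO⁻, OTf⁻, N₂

N₂ > OTf⁻ > OMs⁻ > PhO⁻

The more stable X⁻ (or X) is on its own — i.e. the weaker a base it is — the better a leaving group it makes.
N₂: no meaningful conjugate acid; N₂ departs as an exceptionally stable neutral molecule
OTf⁻: pKₐ(CF₃SO₃H (triflic acid)) ≈ -14
OMs⁻: pKₐ(CH₃SO₃H (MsOH)) ≈ -1.9
PhO⁻: pKₐ(C₆H₅OH (phenol)) ≈ 10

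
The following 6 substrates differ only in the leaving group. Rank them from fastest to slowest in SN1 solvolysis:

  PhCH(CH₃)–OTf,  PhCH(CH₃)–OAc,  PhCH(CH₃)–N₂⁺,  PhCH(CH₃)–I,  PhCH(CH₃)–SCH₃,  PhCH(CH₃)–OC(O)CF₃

With the same alkyl group throughout, only the leaving group differentiates the rates.
Leaving-group ability tracks the stability of the departed species; conjugate-acid pKₐ is the usual yardstick (lower pKₐ → better LG).
PhCH(CH₃)–N₂⁺ loses N₂: no meaningful conjugate acid; N₂ departs as an exceptionally stable neutral molecule
PhCH(CH₃)–OTf loses OTf⁻: pKₐ(CF₃SO₃H (triflic acid)) ≈ -14
PhCH(CH₃)–I loses I⁻: pKₐ(HI) ≈ -10
PhCH(CH₃)–OC(O)CF₃ loses CF₃COO⁻: pKₐ(CF₃COOH) ≈ 0.2
PhCH(CH₃)–OAc loses AcO⁻: pKₐ(CH₃COOH) ≈ 4.8
PhCH(CH₃)–SCH₃ loses RS⁻: pKₐ(RSH (a thiol)) ≈ 10.5

PhCH(CH₃)–N₂⁺ > PhCH(CH₃)–OTf > PhCH(CH₃)–I > PhCH(CH₃)–OC(O)CF₃ > PhCH(CH₃)–OAc > PhCH(CH₃)–SCH₃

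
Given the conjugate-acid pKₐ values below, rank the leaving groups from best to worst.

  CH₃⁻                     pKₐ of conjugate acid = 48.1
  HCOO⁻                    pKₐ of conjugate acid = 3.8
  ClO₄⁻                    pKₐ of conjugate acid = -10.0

ClO₄⁻ > HCOO⁻ > CH₃⁻

Lower conjugate-acid pKₐ ⇒ weaker base ⇒ better leaving group.
Sorting by the given values: ClO₄⁻ (-10.0), HCOO⁻ (3.8), CH₃⁻ (48.1).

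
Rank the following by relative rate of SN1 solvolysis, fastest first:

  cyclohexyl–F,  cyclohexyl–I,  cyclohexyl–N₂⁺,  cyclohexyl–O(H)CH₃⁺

cyclohexyl–N₂⁺ > cyclohexyl–I > cyclohexyl–O(H)CH₃⁺ > cyclohexyl–F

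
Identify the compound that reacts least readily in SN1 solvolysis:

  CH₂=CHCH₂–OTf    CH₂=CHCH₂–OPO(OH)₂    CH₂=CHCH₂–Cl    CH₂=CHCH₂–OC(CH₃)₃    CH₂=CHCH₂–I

CH₂=CHCH₂–OC(CH₃)₃

With the same alkyl group throughout, only the leaving group differentiates the rates.
Rank by basicity of the departing species: weakest base leaves most easily.
CH₂=CHCH₂–OTf loses OTf⁻: pKₐ(CF₃SO₃H (triflic acid)) ≈ -14
CH₂=CHCH₂–I loses I⁻: pKₐ(HI) ≈ -10
CH₂=CHCH₂–Cl loses Cl⁻: pKₐ(HCl) ≈ -7
CH₂=CHCH₂–OPO(OH)₂ loses H₂PO₄⁻: pKₐ(H₃PO₄) ≈ 2.1
CH₂=CHCH₂–OC(CH₃)₃ loses (CH₃)₃CO⁻: pKₐ(t-BuOH) ≈ 18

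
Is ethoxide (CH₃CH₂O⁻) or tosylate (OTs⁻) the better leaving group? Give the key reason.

tosylate (OTs⁻)

tosylate (OTs⁻) is the better leaving group.
pKₐ(p-CH₃C₆H₄SO₃H (TsOH)) ≈ -2.8 versus pKₐ(CH₃CH₂OH) ≈ 16: tosylate (OTs⁻) is the much weaker base.
Resonance-delocalised arenesulfonate.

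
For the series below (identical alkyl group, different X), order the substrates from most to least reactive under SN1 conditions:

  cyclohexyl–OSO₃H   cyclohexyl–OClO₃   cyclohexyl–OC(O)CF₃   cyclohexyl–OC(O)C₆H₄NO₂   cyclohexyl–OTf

With the same alkyl group throughout, only the leaving group differentiates the rates.
Rank by basicity of the departing species: weakest base leaves most easily.
cyclohexyl–OTf loses OTf⁻: pKₐ(CF₃SO₃H (triflic acid)) ≈ -14
cyclohexyl–OClO₃ loses ClO₄⁻: pKₐ(HClO₄) ≈ -10
cyclohexyl–OSO₃H loses HSO₄⁻: pKₐ(H₂SO₄) ≈ -3
cyclohexyl–OC(O)CF₃ loses CF₃COO⁻: pKₐ(CF₃COOH) ≈ 0.2
cyclohexyl–OC(O)C₆H₄NO₂ loses p-O₂N–C₆H₄–COO⁻: pKₐ(p-nitrobenzoic acid) ≈ 3.4

cyclohexyl–OTf > cyclohexyl–OClO₃ > cyclohexyl–OSO₃H > cyclohexyl–OC(O)CF₃ > cyclohexyl–OC(O)C₆H₄NO₂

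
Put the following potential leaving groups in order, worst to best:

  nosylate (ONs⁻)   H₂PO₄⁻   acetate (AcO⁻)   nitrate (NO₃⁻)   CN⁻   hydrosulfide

Rank by basicity of the departing species: weakest base leaves most easily.
nosylate (ONs⁻): pKₐ(p-O₂NC₆H₄SO₃H) ≈ -3.5
nitrate (NO₃⁻): pKₐ(HNO₃) ≈ -1.3
H₂PO₄⁻: pKₐ(H₃PO₄) ≈ 2.1
acetate (AcO⁻): pKₐ(CH₃COOH) ≈ 4.8
hydrosulfide: pKₐ(H₂S) ≈ 7
CN⁻: pKₐ(HCN) ≈ 9.2
Reversing gives the worst-to-best order requested.

CN⁻ < hydrosulfide < acetate (AcO⁻) < H₂PO₄⁻ < nitrate (NO₃⁻) < nosylate (ONs⁻)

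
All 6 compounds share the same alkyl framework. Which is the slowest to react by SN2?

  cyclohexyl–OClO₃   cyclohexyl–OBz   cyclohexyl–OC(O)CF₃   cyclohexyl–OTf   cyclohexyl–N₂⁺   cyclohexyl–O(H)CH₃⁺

cyclohexyl–OBz

The skeletons are identical, so relative rate is governed entirely by leaving-group ability.
The more stable X⁻ (or X) is on its own — i.e. the weaker a base it is — the better a leaving group it makes.
cyclohexyl–N₂⁺ loses N₂: no meaningful conjugate acid; N₂ departs as an exceptionally stable neutral molecule
cyclohexyl–OTf loses OTf⁻: pKₐ(CF₃SO₃H (triflic acid)) ≈ -14
cyclohexyl–OClO₃ loses ClO₄⁻: pKₐ(HClO₄) ≈ -10
cyclohexyl–O(H)CH₃⁺ loses R'OH: pKₐ(R'OH₂⁺) ≈ -2.4
cyclohexyl–OC(O)CF₃ loses CF₃COO⁻: pKₐ(CF₃COOH) ≈ 0.2
cyclohexyl–OBz loses PhCOO⁻: pKₐ(C₆H₅COOH) ≈ 4.2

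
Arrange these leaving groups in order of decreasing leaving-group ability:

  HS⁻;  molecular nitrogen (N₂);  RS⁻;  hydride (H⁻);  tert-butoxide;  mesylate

molecular nitrogen (N₂): no meaningful conjugate acid; N₂ departs as an exceptionally stable neutral molecule
mesylate: pKₐ(CH₃SO₃H (MsOH)) ≈ -1.9 — resonance-delocalised alkanesulfonate
HS⁻: pKₐ(H₂S) ≈ 7
RS⁻: pKₐ(RSH (a thiol)) ≈ 10.5 — moderately basic; rarely leaves without activation
tert-butoxide: pKₐ(t-BuOH) ≈ 18
hydride (H⁻): pKₐ(H₂) ≈ 36 — extremely strong base; leaves only in special hydride-transfer contexts

molecular nitrogen (N₂) > mesylate > HS⁻ > RS⁻ > tert-butoxide > hydride (H⁻)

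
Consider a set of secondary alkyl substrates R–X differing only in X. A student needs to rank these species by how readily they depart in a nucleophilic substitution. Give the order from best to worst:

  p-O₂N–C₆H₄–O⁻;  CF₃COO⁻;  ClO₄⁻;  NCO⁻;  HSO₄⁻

Leaving-group ability tracks the stability of the departed species; conjugate-acid pKₐ is the usual yardstick (lower pKₐ → better LG).
ClO₄⁻: pKₐ(HClO₄) ≈ -10
HSO₄⁻: pKₐ(H₂SO₄) ≈ -3
CF₃COO⁻: pKₐ(CF₃COOH) ≈ 0.2
NCO⁻: pKₐ(HOCN) ≈ 3.5
p-O₂N–C₆H₄–O⁻: pKₐ(p-nitrophenol) ≈ 7.2

ClO₄⁻ > HSO₄⁻ > CF₃COO⁻ > NCO⁻ > p-O₂N–C₆H₄–O⁻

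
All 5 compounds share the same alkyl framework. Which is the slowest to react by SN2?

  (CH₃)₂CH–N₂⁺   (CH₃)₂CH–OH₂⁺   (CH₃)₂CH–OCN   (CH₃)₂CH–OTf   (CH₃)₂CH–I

Same R in every case — rank the leaving groups.
Leaving-group ability tracks the stability of the departed species; conjugate-acid pKₐ is the usual yardstick (lower pKₐ → better LG).
(CH₃)₂CH–N₂⁺ loses N₂: no meaningful conjugate acid; N₂ departs as an exceptionally stable neutral molecule
(CH₃)₂CH–OTf loses OTf⁻: pKₐ(CF₃SO₃H (triflic acid)) ≈ -14
(CH₃)₂CH–I loses I⁻: pKₐ(HI) ≈ -10
(CH₃)₂CH–OH₂⁺ loses H₂O: pKₐ(H₃O⁺) ≈ -1.7
(CH₃)₂CH–OCN loses NCO⁻: pKₐ(HOCN) ≈ 3.5

(CH₃)₂CH–OCN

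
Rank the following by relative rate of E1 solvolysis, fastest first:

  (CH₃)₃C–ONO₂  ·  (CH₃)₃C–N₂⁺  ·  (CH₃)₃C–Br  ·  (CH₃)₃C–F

The skeletons are identical, so relative rate is governed entirely by leaving-group ability.
A good leaving group is a weak base: the lower the pKₐ of its conjugate acid, the more readily it departs.
(CH₃)₃C–N₂⁺ loses N₂: no meaningful conjugate acid; N₂ departs as an exceptionally stable neutral molecule
(CH₃)₃C–Br loses Br⁻: pKₐ(HBr) ≈ -9
(CH₃)₃C–ONO₂ loses NO₃⁻: pKₐ(HNO₃) ≈ -1.3
(CH₃)₃C–F loses F⁻: pKₐ(HF) ≈ 3.2

(CH₃)₃C–N₂⁺ > (CH₃)₃C–Br > (CH₃)₃C–ONO₂ > (CH₃)₃C–F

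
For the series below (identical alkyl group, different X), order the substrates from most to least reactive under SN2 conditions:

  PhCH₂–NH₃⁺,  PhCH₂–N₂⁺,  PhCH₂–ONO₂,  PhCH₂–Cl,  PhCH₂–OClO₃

Same R in every case — rank the leaving groups.
A good leaving group is a weak base: the lower the pKₐ of its conjugate acid, the more readily it departs.
PhCH₂–N₂⁺ loses N₂: no meaningful conjugate acid; N₂ departs as an exceptionally stable neutral molecule
PhCH₂–OClO₃ loses ClO₄⁻: pKₐ(HClO₄) ≈ -10
PhCH₂–Cl loses Cl⁻: pKₐ(HCl) ≈ -7
PhCH₂–ONO₂ loses NO₃⁻: pKₐ(HNO₃) ≈ -1.3
PhCH₂–NH₃⁺ loses NH₃: pKₐ(NH₄⁺) ≈ 9.2

PhCH₂–N₂⁺ > PhCH₂–OClO₃ > PhCH₂–Cl > PhCH₂–ONO₂ > PhCH₂–NH₃⁺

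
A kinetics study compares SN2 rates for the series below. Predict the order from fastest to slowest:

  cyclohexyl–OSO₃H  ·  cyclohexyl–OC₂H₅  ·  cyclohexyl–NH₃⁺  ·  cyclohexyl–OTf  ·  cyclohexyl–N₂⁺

Same R in every case — rank the leaving groups.
The more stable X⁻ (or X) is on its own — i.e. the weaker a base it is — the better a leaving group it makes.
cyclohexyl–N₂⁺ loses N₂: no meaningful conjugate acid; N₂ departs as an exceptionally stable neutral molecule
cyclohexyl–OTf loses OTf⁻: pKₐ(CF₃SO₃H (triflic acid)) ≈ -14
cyclohexyl–OSO₃H loses HSO₄⁻: pKₐ(H₂SO₄) ≈ -3
cyclohexyl–NH₃⁺ loses NH₃: pKₐ(NH₄⁺) ≈ 9.2
cyclohexyl–OC₂H₅ loses CH₃CH₂O⁻: pKₐ(CH₃CH₂OH) ≈ 16

cyclohexyl–N₂⁺ > cyclohexyl–OTf > cyclohexyl–OSO₃H > cyclohexyl–NH₃⁺ > cyclohexyl–OC₂H₅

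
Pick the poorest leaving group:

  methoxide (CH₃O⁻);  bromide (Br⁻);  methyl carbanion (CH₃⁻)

methyl carbanion (CH₃⁻)

bromide (Br⁻): pKₐ(HBr) ≈ -9
methoxide (CH₃O⁻): pKₐ(CH₃OH) ≈ 15.5
methyl carbanion (CH₃⁻): pKₐ(CH₄) ≈ 48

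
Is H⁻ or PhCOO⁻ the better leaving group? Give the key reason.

PhCOO⁻

PhCOO⁻ is the better leaving group.
pKₐ(C₆H₅COOH) ≈ 4.2 versus pKₐ(H₂) ≈ 36: PhCOO⁻ is the much weaker base.
Aryl carboxylate.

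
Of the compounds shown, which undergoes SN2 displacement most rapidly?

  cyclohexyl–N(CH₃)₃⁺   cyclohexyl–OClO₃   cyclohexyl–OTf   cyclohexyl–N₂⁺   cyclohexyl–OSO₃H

Identical carbon frameworks mean the comparison reduces to leaving-group quality.
A good leaving group is a weak base: the lower the pKₐ of its conjugate acid, the more readily it departs.
cyclohexyl–N₂⁺ loses N₂: no meaningful conjugate acid; N₂ departs as an exceptionally stable neutral molecule
cyclohexyl–OTf loses OTf⁻: pKₐ(CF₃SO₃H (triflic acid)) ≈ -14
cyclohexyl–OClO₃ loses ClO₄⁻: pKₐ(HClO₄) ≈ -10
cyclohexyl–OSO₃H loses HSO₄⁻: pKₐ(H₂SO₄) ≈ -3
cyclohexyl–N(CH₃)₃⁺ loses NR'₃: pKₐ(R'₃NH⁺) ≈ 10.7

cyclohexyl–N₂⁺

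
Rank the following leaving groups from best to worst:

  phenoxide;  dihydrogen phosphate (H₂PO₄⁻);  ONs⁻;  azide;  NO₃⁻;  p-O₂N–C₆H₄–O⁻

The more stable X⁻ (or X) is on its own — i.e. the weaker a base it is — the better a leaving group it makes.
ONs⁻: pKₐ(p-O₂NC₆H₄SO₃H) ≈ -3.5 — p-nitro group further stabilises the sulfonate
NO₃⁻: pKₐ(HNO₃) ≈ -1.3 — resonance-delocalised over three oxygens
dihydrogen phosphate (H₂PO₄⁻): pKₐ(H₃PO₄) ≈ 2.1 — moderate base; biological leaving group after further activation
azide: pKₐ(HN₃) ≈ 4.7 — linear, resonance-stabilised
p-O₂N–C₆H₄–O⁻: pKₐ(p-nitrophenol) ≈ 7.2 — nitro group delocalises the charge; the classic chromogenic LG
phenoxide: pKₐ(C₆H₅OH (phenol)) ≈ 10 — resonance into the ring helps, but still a poor LG

ONs⁻ > NO₃⁻ > dihydrogen phosphate (H₂PO₄⁻) > azide > p-O₂N–C₆H₄–O⁻ > phenoxide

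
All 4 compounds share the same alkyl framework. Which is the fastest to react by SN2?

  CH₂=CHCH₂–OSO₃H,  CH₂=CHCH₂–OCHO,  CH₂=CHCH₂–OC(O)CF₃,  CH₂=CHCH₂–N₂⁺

CH₂=CHCH₂–N₂⁺

Same R in every case — rank the leaving groups.
Leaving-group ability tracks the stability of the departed species; conjugate-acid pKₐ is the usual yardstick (lower pKₐ → better LG).
CH₂=CHCH₂–N₂⁺ loses N₂: no meaningful conjugate acid; N₂ departs as an exceptionally stable neutral molecule
CH₂=CHCH₂–OSO₃H loses HSO₄⁻: pKₐ(H₂SO₄) ≈ -3
CH₂=CHCH₂–OC(O)CF₃ loses CF₃COO⁻: pKₐ(CF₃COOH) ≈ 0.2
CH₂=CHCH₂–OCHO loses HCOO⁻: pKₐ(HCOOH) ≈ 3.8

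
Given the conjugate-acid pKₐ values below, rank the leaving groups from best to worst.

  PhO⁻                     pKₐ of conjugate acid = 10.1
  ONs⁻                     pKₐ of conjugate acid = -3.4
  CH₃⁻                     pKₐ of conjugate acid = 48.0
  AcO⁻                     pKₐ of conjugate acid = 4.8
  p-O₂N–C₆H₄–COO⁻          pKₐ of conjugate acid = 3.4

ONs⁻ > p-O₂N–C₆H₄–COO⁻ > AcO⁻ > PhO⁻ > CH₃⁻

Lower conjugate-acid pKₐ ⇒ weaker base ⇒ better leaving group.
Sorting by the given values: ONs⁻ (-3.4), p-O₂N–C₆H₄–COO⁻ (3.4), AcO⁻ (4.8), PhO⁻ (10.1), CH₃⁻ (48.0).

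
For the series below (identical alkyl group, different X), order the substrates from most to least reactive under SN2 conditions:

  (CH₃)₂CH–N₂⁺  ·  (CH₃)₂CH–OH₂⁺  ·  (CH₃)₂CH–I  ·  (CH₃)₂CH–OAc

(CH₃)₂CH–N₂⁺ > (CH₃)₂CH–I > (CH₃)₂CH–OH₂⁺ > (CH₃)₂CH–OAc

With the same alkyl group throughout, only the leaving group differentiates the rates.
The more stable X⁻ (or X) is on its own — i.e. the weaker a base it is — the better a leaving group it makes.
(CH₃)₂CH–N₂⁺ loses N₂: no meaningful conjugate acid; N₂ departs as an exceptionally stable neutral molecule
(CH₃)₂CH–I loses I⁻: pKₐ(HI) ≈ -10
(CH₃)₂CH–OH₂⁺ loses H₂O: pKₐ(H₃O⁺) ≈ -1.7
(CH₃)₂CH–OAc loses AcO⁻: pKₐ(CH₃COOH) ≈ 4.8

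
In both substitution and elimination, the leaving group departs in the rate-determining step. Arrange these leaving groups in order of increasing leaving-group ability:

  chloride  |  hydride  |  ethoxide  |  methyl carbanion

methyl carbanion < hydride < ethoxide < chloride

Leaving-group ability tracks the stability of the departed species; conjugate-acid pKₐ is the usual yardstick (lower pKₐ → better LG).
chloride: pKₐ(HCl) ≈ -7
ethoxide: pKₐ(CH₃CH₂OH) ≈ 16
hydride: pKₐ(H₂) ≈ 36
methyl carbanion: pKₐ(CH₄) ≈ 48
Reversing gives the worst-to-best order requested.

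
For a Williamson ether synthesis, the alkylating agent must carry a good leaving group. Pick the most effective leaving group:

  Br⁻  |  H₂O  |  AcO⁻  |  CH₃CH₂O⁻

Br⁻

Br⁻: pKₐ(HBr) ≈ -9
H₂O: pKₐ(H₃O⁺) ≈ -1.7
AcO⁻: pKₐ(CH₃COOH) ≈ 4.8
CH₃CH₂O⁻: pKₐ(CH₃CH₂OH) ≈ 16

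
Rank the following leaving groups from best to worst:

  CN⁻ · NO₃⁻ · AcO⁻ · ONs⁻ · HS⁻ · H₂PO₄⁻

Leaving-group ability tracks the stability of the departed species; conjugate-acid pKₐ is the usual yardstick (lower pKₐ → better LG).
ONs⁻: pKₐ(p-O₂NC₆H₄SO₃H) ≈ -3.5
NO₃⁻: pKₐ(HNO₃) ≈ -1.3
H₂PO₄⁻: pKₐ(H₃PO₄) ≈ 2.1
AcO⁻: pKₐ(CH₃COOH) ≈ 4.8
HS⁻: pKₐ(H₂S) ≈ 7
CN⁻: pKₐ(HCN) ≈ 9.2

ONs⁻ > NO₃⁻ > H₂PO₄⁻ > AcO⁻ > HS⁻ > CN⁻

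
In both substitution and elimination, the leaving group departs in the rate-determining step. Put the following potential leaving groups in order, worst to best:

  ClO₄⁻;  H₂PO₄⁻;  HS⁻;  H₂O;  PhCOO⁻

HS⁻ < PhCOO⁻ < H₂PO₄⁻ < H₂O < ClO₄⁻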